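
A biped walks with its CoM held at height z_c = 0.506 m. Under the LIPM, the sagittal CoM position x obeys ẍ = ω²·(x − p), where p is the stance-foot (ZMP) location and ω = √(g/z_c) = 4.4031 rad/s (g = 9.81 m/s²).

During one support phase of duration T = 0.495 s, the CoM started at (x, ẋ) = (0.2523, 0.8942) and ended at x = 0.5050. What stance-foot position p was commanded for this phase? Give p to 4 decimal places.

ωT = 4.4031·0.495 = 2.179534; cosh(ωT) = 4.477642, sinh(ωT) = 4.364548
x(T) = p + (x₀−p)·cosh(ωT) + (ẋ₀/ω)·sinh(ωT) ⇒ p·(1 − cosh) = x(T) − x₀·cosh − (ẋ₀/ω)·sinh
numerator   = 0.5050 − (0.2523)·4.477642 − (0.8942/4.4031)·4.364548 = -1.511080
denominator = 1 − 4.477642 = -3.477642
p = -1.511080 / -3.477642 = 0.4345

p = 0.4345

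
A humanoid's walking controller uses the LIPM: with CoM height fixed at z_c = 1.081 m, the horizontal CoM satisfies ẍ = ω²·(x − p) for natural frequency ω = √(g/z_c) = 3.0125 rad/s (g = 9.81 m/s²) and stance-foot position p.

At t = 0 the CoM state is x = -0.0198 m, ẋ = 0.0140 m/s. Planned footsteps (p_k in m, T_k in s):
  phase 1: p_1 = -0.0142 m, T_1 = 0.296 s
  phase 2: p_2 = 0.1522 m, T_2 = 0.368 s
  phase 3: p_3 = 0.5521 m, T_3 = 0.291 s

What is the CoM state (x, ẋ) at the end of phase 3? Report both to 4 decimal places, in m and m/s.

phase 1: p=-0.0142, T=0.296, ωT=0.891700, cosh=1.424616, sinh=1.014657; start (x,ẋ)=(-0.019800, 0.014000) → end (x,ẋ)=(-0.017462, 0.002827)
phase 2: p=0.1522, T=0.368, ωT=1.108600, cosh=1.680067, sinh=1.350046; start (x,ẋ)=(-0.017462, 0.002827) → end (x,ẋ)=(-0.131577, -0.685269)
phase 3: p=0.5521, T=0.291, ωT=0.876637, cosh=1.409493, sinh=0.993313; start (x,ẋ)=(-0.131577, -0.685269) → end (x,ẋ)=(-0.637493, -3.011688)

x = -0.6375, ẋ = -3.0117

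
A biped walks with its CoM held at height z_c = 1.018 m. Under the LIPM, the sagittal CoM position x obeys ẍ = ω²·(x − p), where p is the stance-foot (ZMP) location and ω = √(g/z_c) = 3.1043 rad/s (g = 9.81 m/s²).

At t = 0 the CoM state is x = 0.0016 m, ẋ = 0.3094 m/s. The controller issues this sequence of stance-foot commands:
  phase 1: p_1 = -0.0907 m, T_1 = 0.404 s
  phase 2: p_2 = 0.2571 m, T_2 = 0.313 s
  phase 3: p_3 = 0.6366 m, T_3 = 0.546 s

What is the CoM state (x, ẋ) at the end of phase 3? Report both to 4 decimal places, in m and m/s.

x = 1.8948, ẋ = 4.1975

phase 1: p=-0.0907, T=0.404, ωT=1.254137, cosh=1.895068, sinh=1.609746; start (x,ẋ)=(0.001600, 0.309400) → end (x,ẋ)=(0.244655, 1.047569)
phase 2: p=0.2571, T=0.313, ωT=0.971646, cosh=1.510375, sinh=1.131915; start (x,ẋ)=(0.244655, 1.047569) → end (x,ẋ)=(0.620277, 1.538494)
phase 3: p=0.6366, T=0.546, ωT=1.694948, cosh=2.814985, sinh=2.631376; start (x,ẋ)=(0.620277, 1.538494) → end (x,ẋ)=(1.894763, 4.197500)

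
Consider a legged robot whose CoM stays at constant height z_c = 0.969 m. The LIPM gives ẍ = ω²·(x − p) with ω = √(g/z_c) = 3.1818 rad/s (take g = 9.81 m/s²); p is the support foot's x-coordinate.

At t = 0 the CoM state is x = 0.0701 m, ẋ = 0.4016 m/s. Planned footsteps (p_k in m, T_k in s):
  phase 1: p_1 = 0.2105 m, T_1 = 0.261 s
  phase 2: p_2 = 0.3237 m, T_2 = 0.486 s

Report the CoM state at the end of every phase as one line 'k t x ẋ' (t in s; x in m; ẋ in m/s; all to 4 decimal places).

phase 1: p=0.2105, T=0.261, ωT=0.830450, cosh=1.365102, sinh=0.929249; start (x,ẋ)=(0.070100, 0.401600) → end (x,ẋ)=(0.136127, 0.133107)
phase 2: p=0.3237, T=0.486, ωT=1.546355, cosh=2.453675, sinh=2.240652; start (x,ẋ)=(0.136127, 0.133107) → end (x,ẋ)=(-0.042807, -1.010662)

1 0.2610 0.1361 0.1331
2 0.7470 -0.0428 -1.0107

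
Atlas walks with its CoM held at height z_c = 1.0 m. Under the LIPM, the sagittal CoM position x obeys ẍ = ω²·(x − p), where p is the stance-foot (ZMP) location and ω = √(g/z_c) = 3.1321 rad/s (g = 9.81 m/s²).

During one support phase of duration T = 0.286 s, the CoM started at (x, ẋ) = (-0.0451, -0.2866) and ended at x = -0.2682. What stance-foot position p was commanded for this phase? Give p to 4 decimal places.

ωT = 3.1321·0.286 = 0.895781; cosh(ωT) = 1.428768, sinh(ωT) = 1.020479
x(T) = p + (x₀−p)·cosh(ωT) + (ẋ₀/ω)·sinh(ωT) ⇒ p·(1 − cosh) = x(T) − x₀·cosh − (ẋ₀/ω)·sinh
numerator   = -0.2682 − (-0.0451)·1.428768 − (-0.2866/3.1321)·1.020479 = -0.110385
denominator = 1 − 1.428768 = -0.428768
p = -0.110385 / -0.428768 = 0.2574

p = 0.2574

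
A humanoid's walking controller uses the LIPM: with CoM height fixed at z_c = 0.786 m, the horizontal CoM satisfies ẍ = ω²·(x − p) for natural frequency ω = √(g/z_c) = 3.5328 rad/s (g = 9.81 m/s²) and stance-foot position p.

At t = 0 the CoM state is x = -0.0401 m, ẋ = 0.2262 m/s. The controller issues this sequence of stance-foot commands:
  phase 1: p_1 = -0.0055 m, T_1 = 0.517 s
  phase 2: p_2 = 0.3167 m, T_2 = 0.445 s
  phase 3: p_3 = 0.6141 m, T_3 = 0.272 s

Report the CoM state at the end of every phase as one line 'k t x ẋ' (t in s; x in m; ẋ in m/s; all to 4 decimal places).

1 0.5170 0.0780 0.3510
2 0.9620 -0.0541 -1.0620
3 1.2340 -0.7225 -4.2252

phase 1: p=-0.0055, T=0.517, ωT=1.826458, cosh=3.186413, sinh=3.025430; start (x,ẋ)=(-0.040100, 0.226200) → end (x,ẋ)=(0.077964, 0.350954)
phase 2: p=0.3167, T=0.445, ωT=1.572096, cosh=2.512172, sinh=2.304562; start (x,ẋ)=(0.077964, 0.350954) → end (x,ẋ)=(-0.054107, -1.062028)
phase 3: p=0.6141, T=0.272, ωT=0.960922, cosh=1.498322, sinh=1.115782; start (x,ẋ)=(-0.054107, -1.062028) → end (x,ẋ)=(-0.722516, -4.225223)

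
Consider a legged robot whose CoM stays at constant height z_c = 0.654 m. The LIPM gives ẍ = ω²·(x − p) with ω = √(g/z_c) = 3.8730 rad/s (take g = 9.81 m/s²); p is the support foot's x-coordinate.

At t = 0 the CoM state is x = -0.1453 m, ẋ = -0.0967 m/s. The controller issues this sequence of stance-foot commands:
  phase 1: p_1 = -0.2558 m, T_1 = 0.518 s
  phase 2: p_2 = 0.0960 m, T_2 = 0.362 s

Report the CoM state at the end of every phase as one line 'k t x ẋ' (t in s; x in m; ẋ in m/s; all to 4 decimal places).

phase 1: p=-0.2558, T=0.518, ωT=2.006214, cosh=3.784806, sinh=3.650309; start (x,ẋ)=(-0.145300, -0.096700) → end (x,ẋ)=(0.071281, 1.196219)
phase 2: p=0.0960, T=0.362, ωT=1.402026, cosh=2.154761, sinh=1.908663; start (x,ẋ)=(0.071281, 1.196219) → end (x,ẋ)=(0.632249, 2.394838)

1 0.5180 0.0713 1.1962
2 0.8800 0.6322 2.3948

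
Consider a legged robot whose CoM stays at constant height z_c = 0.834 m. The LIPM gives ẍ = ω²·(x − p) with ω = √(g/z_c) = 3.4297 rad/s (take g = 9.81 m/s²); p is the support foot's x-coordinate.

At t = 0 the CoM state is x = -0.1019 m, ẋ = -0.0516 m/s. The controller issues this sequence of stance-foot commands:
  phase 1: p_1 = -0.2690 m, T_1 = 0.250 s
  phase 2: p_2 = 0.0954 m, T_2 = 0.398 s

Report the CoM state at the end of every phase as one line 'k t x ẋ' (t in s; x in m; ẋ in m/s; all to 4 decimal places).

phase 1: p=-0.2690, T=0.250, ωT=0.857425, cosh=1.390668, sinh=0.966415; start (x,ẋ)=(-0.101900, -0.051600) → end (x,ẋ)=(-0.051159, 0.482097)
phase 2: p=0.0954, T=0.398, ωT=1.365021, cosh=2.085590, sinh=1.830214; start (x,ẋ)=(-0.051159, 0.482097) → end (x,ẋ)=(0.047002, 0.085492)

1 0.2500 -0.0512 0.4821
2 0.6480 0.0470 0.0855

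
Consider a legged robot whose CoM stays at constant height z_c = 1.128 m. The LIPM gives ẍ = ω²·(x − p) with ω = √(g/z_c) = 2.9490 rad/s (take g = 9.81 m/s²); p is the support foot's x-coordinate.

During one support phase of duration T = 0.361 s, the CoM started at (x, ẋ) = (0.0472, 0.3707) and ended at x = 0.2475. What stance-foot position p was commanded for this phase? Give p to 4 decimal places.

ωT = 2.9490·0.361 = 1.064589; cosh(ωT) = 1.622258, sinh(ωT) = 1.277389
x(T) = p + (x₀−p)·cosh(ωT) + (ẋ₀/ω)·sinh(ωT) ⇒ p·(1 − cosh) = x(T) − x₀·cosh − (ẋ₀/ω)·sinh
numerator   = 0.2475 − (0.0472)·1.622258 − (0.3707/2.9490)·1.277389 = 0.010357
denominator = 1 − 1.622258 = -0.622258
p = 0.010357 / -0.622258 = -0.0166

p = -0.0166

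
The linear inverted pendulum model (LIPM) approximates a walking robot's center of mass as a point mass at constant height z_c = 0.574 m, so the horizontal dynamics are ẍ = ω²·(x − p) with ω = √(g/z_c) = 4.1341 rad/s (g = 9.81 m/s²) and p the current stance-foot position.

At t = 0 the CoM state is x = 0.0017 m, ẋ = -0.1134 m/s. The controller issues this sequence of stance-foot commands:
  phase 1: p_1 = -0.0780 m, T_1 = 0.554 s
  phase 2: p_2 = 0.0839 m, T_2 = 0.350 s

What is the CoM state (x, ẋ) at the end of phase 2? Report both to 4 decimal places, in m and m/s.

phase 1: p=-0.0780, T=0.554, ωT=2.290291, cosh=4.989526, sinh=4.888289; start (x,ẋ)=(0.001700, -0.113400) → end (x,ẋ)=(0.185578, 1.044819)
phase 2: p=0.0839, T=0.350, ωT=1.446935, cosh=2.242679, sinh=2.007389; start (x,ẋ)=(0.185578, 1.044819) → end (x,ẋ)=(0.819261, 3.186991)

x = 0.8193, ẋ = 3.1870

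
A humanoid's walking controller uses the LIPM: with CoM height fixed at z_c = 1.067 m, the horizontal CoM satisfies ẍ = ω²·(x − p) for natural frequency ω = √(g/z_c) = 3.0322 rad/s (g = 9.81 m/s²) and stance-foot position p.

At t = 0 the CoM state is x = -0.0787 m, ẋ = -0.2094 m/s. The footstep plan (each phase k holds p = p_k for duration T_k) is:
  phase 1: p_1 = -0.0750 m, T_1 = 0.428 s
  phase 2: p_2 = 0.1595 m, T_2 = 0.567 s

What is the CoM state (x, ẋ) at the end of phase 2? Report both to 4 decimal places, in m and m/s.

x = -1.2575, ẋ = -4.1788

phase 1: p=-0.0750, T=0.428, ωT=1.297782, cosh=1.967151, sinh=1.694014; start (x,ẋ)=(-0.078700, -0.209400) → end (x,ẋ)=(-0.199265, -0.430927)
phase 2: p=0.1595, T=0.567, ωT=1.719257, cosh=2.879791, sinh=2.700592; start (x,ẋ)=(-0.199265, -0.430927) → end (x,ẋ)=(-1.257468, -4.178811)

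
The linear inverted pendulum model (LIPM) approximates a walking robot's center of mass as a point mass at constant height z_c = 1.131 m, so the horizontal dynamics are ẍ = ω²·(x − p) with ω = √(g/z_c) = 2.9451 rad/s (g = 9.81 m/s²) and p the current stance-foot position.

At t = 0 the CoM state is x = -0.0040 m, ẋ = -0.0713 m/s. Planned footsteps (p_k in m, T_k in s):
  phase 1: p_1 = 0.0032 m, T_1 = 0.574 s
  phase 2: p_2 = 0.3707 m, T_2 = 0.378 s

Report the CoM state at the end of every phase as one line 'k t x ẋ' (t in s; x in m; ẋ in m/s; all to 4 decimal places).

phase 1: p=0.0032, T=0.574, ωT=1.690487, cosh=2.803276, sinh=2.618847; start (x,ẋ)=(-0.004000, -0.071300) → end (x,ẋ)=(-0.080385, -0.255406)
phase 2: p=0.3707, T=0.378, ωT=1.113248, cosh=1.686360, sinh=1.357870; start (x,ẋ)=(-0.080385, -0.255406) → end (x,ẋ)=(-0.507749, -2.234623)

1 0.5740 -0.0804 -0.2554
2 0.9520 -0.5077 -2.2346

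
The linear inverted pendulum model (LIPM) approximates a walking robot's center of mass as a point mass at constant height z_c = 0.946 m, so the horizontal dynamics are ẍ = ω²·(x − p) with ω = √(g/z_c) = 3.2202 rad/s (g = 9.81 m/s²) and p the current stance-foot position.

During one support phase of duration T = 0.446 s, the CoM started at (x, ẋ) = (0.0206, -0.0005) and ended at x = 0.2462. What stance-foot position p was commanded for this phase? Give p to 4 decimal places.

ωT = 3.2202·0.446 = 1.436209; cosh(ωT) = 2.221277, sinh(ωT) = 1.983449
x(T) = p + (x₀−p)·cosh(ωT) + (ẋ₀/ω)·sinh(ωT) ⇒ p·(1 − cosh) = x(T) − x₀·cosh − (ẋ₀/ω)·sinh
numerator   = 0.2462 − (0.0206)·2.221277 − (-0.0005/3.2202)·1.983449 = 0.200750
denominator = 1 − 2.221277 = -1.221277
p = 0.200750 / -1.221277 = -0.1644

p = -0.1644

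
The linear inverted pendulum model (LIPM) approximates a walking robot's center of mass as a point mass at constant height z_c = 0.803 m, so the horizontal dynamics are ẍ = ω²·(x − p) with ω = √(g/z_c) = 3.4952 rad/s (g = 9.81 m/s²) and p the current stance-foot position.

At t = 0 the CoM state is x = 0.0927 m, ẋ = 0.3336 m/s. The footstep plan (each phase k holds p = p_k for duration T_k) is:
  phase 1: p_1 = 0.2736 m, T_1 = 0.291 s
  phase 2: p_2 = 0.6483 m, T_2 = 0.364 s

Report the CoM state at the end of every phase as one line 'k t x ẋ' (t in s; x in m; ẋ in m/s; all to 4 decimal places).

phase 1: p=0.2736, T=0.291, ωT=1.017103, cosh=1.563407, sinh=1.201766; start (x,ẋ)=(0.092700, 0.333600) → end (x,ẋ)=(0.105482, -0.238302)
phase 2: p=0.6483, T=0.364, ωT=1.272253, cosh=1.924542, sinh=1.644342; start (x,ẋ)=(0.105482, -0.238302) → end (x,ẋ)=(-0.508486, -3.578360)

1 0.2910 0.1055 -0.2383
2 0.6550 -0.5085 -3.5784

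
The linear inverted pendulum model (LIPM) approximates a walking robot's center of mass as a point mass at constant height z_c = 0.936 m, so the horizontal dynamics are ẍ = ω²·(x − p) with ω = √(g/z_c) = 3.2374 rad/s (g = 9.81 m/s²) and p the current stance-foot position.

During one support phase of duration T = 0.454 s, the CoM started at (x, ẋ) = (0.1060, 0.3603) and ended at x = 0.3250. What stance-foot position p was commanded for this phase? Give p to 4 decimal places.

p = 0.1139

ωT = 3.2374·0.454 = 1.469780; cosh(ωT) = 2.289126, sinh(ωT) = 2.059150
x(T) = p + (x₀−p)·cosh(ωT) + (ẋ₀/ω)·sinh(ωT) ⇒ p·(1 − cosh) = x(T) − x₀·cosh − (ẋ₀/ω)·sinh
numerator   = 0.3250 − (0.1060)·2.289126 − (0.3603/3.2374)·2.059150 = -0.146816
denominator = 1 − 2.289126 = -1.289126
p = -0.146816 / -1.289126 = 0.1139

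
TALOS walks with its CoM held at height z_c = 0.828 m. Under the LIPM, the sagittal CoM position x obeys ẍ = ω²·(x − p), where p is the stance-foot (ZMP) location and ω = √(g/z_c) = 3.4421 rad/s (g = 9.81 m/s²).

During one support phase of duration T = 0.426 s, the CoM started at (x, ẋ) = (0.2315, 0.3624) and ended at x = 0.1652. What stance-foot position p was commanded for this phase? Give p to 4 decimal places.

ωT = 3.4421·0.426 = 1.466335; cosh(ωT) = 2.282046, sinh(ωT) = 2.051276
x(T) = p + (x₀−p)·cosh(ωT) + (ẋ₀/ω)·sinh(ωT) ⇒ p·(1 − cosh) = x(T) − x₀·cosh − (ẋ₀/ω)·sinh
numerator   = 0.1652 − (0.2315)·2.282046 − (0.3624/3.4421)·2.051276 = -0.579061
denominator = 1 − 2.282046 = -1.282046
p = -0.579061 / -1.282046 = 0.4517

p = 0.4517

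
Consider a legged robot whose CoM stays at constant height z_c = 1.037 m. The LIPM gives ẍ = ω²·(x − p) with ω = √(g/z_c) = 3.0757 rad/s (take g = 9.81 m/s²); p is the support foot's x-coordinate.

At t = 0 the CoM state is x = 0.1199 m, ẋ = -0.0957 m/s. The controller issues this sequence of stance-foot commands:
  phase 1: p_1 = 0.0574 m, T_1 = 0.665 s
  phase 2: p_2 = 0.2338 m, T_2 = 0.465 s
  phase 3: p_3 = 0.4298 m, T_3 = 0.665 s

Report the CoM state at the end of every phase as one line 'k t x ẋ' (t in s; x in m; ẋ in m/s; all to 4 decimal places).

phase 1: p=0.0574, T=0.665, ωT=2.045341, cosh=3.930563, sinh=3.801227; start (x,ẋ)=(0.119900, -0.095700) → end (x,ẋ)=(0.184786, 0.354560)
phase 2: p=0.2338, T=0.465, ωT=1.430200, cosh=2.209399, sinh=1.970138; start (x,ẋ)=(0.184786, 0.354560) → end (x,ẋ)=(0.352621, 0.486358)
phase 3: p=0.4298, T=0.665, ωT=2.045341, cosh=3.930563, sinh=3.801227; start (x,ẋ)=(0.352621, 0.486358) → end (x,ẋ)=(0.727527, 1.009323)

1 0.6650 0.1848 0.3546
2 1.1300 0.3526 0.4864
3 1.7950 0.7275 1.0093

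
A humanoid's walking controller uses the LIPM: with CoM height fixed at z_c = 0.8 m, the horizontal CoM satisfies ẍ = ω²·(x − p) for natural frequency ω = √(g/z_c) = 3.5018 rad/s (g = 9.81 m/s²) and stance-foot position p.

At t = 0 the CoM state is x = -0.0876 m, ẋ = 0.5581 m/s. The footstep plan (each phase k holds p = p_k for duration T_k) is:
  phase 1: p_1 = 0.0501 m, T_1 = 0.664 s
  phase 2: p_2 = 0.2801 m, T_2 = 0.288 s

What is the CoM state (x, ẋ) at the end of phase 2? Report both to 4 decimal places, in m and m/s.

x = 0.2215, ẋ = 0.1256

phase 1: p=0.0501, T=0.664, ωT=2.325195, cosh=5.163220, sinh=5.065456; start (x,ẋ)=(-0.087600, 0.558100) → end (x,ẋ)=(0.146433, 0.439041)
phase 2: p=0.2801, T=0.288, ωT=1.008518, cosh=1.553148, sinh=1.188389; start (x,ẋ)=(0.146433, 0.439041) → end (x,ẋ)=(0.221490, 0.125639)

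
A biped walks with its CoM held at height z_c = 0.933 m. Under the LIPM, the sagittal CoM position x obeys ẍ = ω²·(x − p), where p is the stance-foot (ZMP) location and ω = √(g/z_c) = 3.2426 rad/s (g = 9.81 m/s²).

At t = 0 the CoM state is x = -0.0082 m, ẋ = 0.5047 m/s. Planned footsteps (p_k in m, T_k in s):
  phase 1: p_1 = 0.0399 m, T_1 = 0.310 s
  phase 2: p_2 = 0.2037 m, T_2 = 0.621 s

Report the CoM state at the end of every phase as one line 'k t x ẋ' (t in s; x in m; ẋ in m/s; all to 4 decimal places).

phase 1: p=0.0399, T=0.310, ωT=1.005206, cosh=1.549220, sinh=1.183250; start (x,ẋ)=(-0.008200, 0.504700) → end (x,ẋ)=(0.149552, 0.597341)
phase 2: p=0.2037, T=0.621, ωT=2.013655, cosh=3.812071, sinh=3.678571; start (x,ẋ)=(0.149552, 0.597341) → end (x,ẋ)=(0.674936, 1.631215)

1 0.3100 0.1496 0.5973
2 0.9310 0.6749 1.6312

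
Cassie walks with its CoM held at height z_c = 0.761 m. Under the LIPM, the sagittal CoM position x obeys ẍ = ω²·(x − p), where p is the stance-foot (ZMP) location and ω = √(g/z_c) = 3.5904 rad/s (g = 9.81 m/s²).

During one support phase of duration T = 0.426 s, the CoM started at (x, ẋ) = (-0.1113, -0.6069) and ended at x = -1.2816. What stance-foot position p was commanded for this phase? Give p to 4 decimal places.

p = 0.4525

ωT = 3.5904·0.426 = 1.529510; cosh(ωT) = 2.416279, sinh(ωT) = 2.199637
x(T) = p + (x₀−p)·cosh(ωT) + (ẋ₀/ω)·sinh(ωT) ⇒ p·(1 − cosh) = x(T) − x₀·cosh − (ẋ₀/ω)·sinh
numerator   = -1.2816 − (-0.1113)·2.416279 − (-0.6069/3.5904)·2.199637 = -0.640854
denominator = 1 − 2.416279 = -1.416279
p = -0.640854 / -1.416279 = 0.4525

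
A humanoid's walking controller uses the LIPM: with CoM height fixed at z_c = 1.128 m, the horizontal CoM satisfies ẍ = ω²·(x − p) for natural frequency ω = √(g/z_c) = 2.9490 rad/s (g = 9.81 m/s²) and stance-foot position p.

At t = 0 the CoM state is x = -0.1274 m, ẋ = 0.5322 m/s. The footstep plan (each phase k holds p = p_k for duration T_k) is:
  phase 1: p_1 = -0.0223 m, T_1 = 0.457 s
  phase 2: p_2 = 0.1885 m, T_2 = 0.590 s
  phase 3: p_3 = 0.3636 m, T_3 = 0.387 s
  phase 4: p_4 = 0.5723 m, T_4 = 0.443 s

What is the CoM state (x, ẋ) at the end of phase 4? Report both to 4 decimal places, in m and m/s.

phase 1: p=-0.0223, T=0.457, ωT=1.347693, cosh=2.054188, sinh=1.794349; start (x,ẋ)=(-0.127400, 0.532200) → end (x,ẋ)=(0.085627, 0.537098)
phase 2: p=0.1885, T=0.590, ωT=1.739910, cosh=2.936183, sinh=2.760647; start (x,ẋ)=(0.085627, 0.537098) → end (x,ẋ)=(0.389241, 0.739518)
phase 3: p=0.3636, T=0.387, ωT=1.141263, cosh=1.725068, sinh=1.405652; start (x,ẋ)=(0.389241, 0.739518) → end (x,ẋ)=(0.760326, 1.382007)
phase 4: p=0.5723, T=0.443, ωT=1.306407, cosh=1.981836, sinh=1.711045; start (x,ẋ)=(0.760326, 1.382007) → end (x,ẋ)=(1.746794, 3.687669)

x = 1.7468, ẋ = 3.6877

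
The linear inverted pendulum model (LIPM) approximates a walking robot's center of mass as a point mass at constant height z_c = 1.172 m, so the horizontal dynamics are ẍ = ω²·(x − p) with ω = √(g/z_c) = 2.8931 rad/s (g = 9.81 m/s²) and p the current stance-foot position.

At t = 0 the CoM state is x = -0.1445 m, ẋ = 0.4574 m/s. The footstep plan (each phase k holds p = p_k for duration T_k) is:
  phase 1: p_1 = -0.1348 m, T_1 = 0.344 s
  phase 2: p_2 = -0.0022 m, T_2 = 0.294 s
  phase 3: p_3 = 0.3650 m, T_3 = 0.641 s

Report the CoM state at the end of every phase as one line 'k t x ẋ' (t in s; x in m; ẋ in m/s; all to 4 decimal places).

phase 1: p=-0.1348, T=0.344, ωT=0.995226, cosh=1.537488, sinh=1.167849; start (x,ẋ)=(-0.144500, 0.457400) → end (x,ẋ)=(0.034924, 0.670474)
phase 2: p=-0.0022, T=0.294, ωT=0.850571, cosh=1.384077, sinh=0.956907; start (x,ẋ)=(0.034924, 0.670474) → end (x,ẋ)=(0.270944, 1.030761)
phase 3: p=0.3650, T=0.641, ωT=1.854477, cosh=3.272446, sinh=3.115911; start (x,ẋ)=(0.270944, 1.030761) → end (x,ẋ)=(1.167353, 2.525232)

1 0.3440 0.0349 0.6705
2 0.6380 0.2709 1.0308
3 1.2790 1.1674 2.5252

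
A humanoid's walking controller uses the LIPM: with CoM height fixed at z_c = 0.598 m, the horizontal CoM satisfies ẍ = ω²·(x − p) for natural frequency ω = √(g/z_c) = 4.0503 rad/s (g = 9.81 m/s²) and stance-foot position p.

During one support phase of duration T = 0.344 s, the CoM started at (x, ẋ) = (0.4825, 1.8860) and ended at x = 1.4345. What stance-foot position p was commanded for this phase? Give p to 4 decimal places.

ωT = 4.0503·0.344 = 1.393303; cosh(ωT) = 2.138194, sinh(ωT) = 1.889940
x(T) = p + (x₀−p)·cosh(ωT) + (ẋ₀/ω)·sinh(ωT) ⇒ p·(1 − cosh) = x(T) − x₀·cosh − (ẋ₀/ω)·sinh
numerator   = 1.4345 − (0.4825)·2.138194 − (1.8860/4.0503)·1.889940 = -0.477219
denominator = 1 − 2.138194 = -1.138194
p = -0.477219 / -1.138194 = 0.4193

p = 0.4193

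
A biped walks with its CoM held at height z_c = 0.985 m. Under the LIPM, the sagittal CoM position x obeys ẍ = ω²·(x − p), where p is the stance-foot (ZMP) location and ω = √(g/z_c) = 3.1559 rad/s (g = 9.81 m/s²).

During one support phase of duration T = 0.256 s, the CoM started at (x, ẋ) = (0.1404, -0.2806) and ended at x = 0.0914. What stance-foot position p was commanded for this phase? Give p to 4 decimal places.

p = 0.0507

ωT = 3.1559·0.256 = 0.807910; cosh(ωT) = 1.344502, sinh(ωT) = 0.898714
x(T) = p + (x₀−p)·cosh(ωT) + (ẋ₀/ω)·sinh(ωT) ⇒ p·(1 − cosh) = x(T) − x₀·cosh − (ẋ₀/ω)·sinh
numerator   = 0.0914 − (0.1404)·1.344502 − (-0.2806/3.1559)·0.898714 = -0.017461
denominator = 1 − 1.344502 = -0.344502
p = -0.017461 / -0.344502 = 0.0507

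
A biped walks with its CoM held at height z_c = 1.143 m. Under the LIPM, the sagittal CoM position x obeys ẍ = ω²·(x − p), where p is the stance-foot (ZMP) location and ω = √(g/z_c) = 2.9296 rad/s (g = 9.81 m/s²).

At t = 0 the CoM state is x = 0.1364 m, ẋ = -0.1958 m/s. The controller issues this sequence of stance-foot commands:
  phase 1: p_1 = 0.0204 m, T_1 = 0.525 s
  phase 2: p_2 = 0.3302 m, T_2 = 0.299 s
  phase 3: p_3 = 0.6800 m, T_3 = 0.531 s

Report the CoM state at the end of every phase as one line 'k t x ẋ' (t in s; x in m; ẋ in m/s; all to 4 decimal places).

phase 1: p=0.0204, T=0.525, ωT=1.538040, cosh=2.435129, sinh=2.220327; start (x,ẋ)=(0.136400, -0.195800) → end (x,ẋ)=(0.154479, 0.277744)
phase 2: p=0.3302, T=0.299, ωT=0.875950, cosh=1.408811, sinh=0.992345; start (x,ẋ)=(0.154479, 0.277744) → end (x,ẋ)=(0.176723, -0.119563)
phase 3: p=0.6800, T=0.531, ωT=1.555618, cosh=2.474535, sinh=2.263476; start (x,ẋ)=(0.176723, -0.119563) → end (x,ẋ)=(-0.657754, -3.633133)

1 0.5250 0.1545 0.2777
2 0.8240 0.1767 -0.1196
3 1.3550 -0.6578 -3.6331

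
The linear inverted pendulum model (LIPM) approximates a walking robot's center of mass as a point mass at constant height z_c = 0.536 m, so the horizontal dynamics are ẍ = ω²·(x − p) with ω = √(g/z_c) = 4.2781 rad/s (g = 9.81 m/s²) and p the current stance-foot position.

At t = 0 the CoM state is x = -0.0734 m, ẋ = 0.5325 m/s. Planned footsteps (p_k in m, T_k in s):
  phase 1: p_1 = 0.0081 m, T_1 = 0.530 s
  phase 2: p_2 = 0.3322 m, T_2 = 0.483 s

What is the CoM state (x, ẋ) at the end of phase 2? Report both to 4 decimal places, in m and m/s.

x = 0.6686, ẋ = 1.6263

phase 1: p=0.0081, T=0.530, ωT=2.267393, cosh=4.878891, sinh=4.775309; start (x,ẋ)=(-0.073400, 0.532500) → end (x,ẋ)=(0.204859, 0.933026)
phase 2: p=0.3322, T=0.483, ωT=2.066322, cosh=4.011191, sinh=3.884540; start (x,ẋ)=(0.204859, 0.933026) → end (x,ẋ)=(0.668602, 1.626326)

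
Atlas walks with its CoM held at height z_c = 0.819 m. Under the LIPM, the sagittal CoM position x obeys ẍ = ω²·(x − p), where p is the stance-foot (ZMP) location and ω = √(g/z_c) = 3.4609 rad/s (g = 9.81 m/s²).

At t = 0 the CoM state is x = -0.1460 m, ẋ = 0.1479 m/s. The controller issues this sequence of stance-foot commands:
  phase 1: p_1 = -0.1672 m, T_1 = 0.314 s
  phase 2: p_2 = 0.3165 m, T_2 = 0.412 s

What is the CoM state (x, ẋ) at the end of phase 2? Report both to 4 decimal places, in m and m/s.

phase 1: p=-0.1672, T=0.314, ωT=1.086723, cosh=1.650931, sinh=1.313611; start (x,ẋ)=(-0.146000, 0.147900) → end (x,ẋ)=(-0.076064, 0.340554)
phase 2: p=0.3165, T=0.412, ωT=1.425891, cosh=2.200929, sinh=1.960634; start (x,ẋ)=(-0.076064, 0.340554) → end (x,ẋ)=(-0.354578, -1.914230)

x = -0.3546, ẋ = -1.9142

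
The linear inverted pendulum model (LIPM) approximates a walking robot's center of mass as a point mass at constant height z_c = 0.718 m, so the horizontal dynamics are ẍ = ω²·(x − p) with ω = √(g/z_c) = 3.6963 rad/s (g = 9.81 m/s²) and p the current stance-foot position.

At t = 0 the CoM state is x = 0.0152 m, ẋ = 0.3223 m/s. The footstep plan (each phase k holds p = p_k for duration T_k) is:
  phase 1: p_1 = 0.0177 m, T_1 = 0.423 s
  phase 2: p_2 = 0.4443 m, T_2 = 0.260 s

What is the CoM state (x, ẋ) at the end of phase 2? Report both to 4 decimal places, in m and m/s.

x = 0.3302, ẋ = 0.2080

phase 1: p=0.0177, T=0.423, ωT=1.563535, cosh=2.492534, sinh=2.283139; start (x,ẋ)=(0.015200, 0.322300) → end (x,ẋ)=(0.210548, 0.782246)
phase 2: p=0.4443, T=0.260, ωT=0.961038, cosh=1.498452, sinh=1.115957; start (x,ẋ)=(0.210548, 0.782246) → end (x,ẋ)=(0.330203, 0.207950)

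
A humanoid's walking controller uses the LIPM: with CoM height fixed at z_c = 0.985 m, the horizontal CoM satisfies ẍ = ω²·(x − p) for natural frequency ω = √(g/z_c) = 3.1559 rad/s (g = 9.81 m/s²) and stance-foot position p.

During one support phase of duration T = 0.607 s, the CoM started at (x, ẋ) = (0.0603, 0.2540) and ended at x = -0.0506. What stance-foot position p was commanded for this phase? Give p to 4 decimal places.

p = 0.2135

ωT = 3.1559·0.607 = 1.915631; cosh(ωT) = 3.469237, sinh(ωT) = 3.321988
x(T) = p + (x₀−p)·cosh(ωT) + (ẋ₀/ω)·sinh(ωT) ⇒ p·(1 − cosh) = x(T) − x₀·cosh − (ẋ₀/ω)·sinh
numerator   = -0.0506 − (0.0603)·3.469237 − (0.2540/3.1559)·3.321988 = -0.527162
denominator = 1 − 3.469237 = -2.469237
p = -0.527162 / -2.469237 = 0.2135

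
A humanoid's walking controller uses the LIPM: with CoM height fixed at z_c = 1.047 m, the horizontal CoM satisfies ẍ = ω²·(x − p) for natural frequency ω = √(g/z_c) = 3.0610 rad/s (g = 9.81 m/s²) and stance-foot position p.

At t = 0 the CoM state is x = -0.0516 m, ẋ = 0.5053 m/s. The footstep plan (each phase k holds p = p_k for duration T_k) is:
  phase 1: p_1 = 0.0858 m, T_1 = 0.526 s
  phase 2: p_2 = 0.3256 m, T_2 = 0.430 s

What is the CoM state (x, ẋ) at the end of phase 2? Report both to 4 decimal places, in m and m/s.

phase 1: p=0.0858, T=0.526, ωT=1.610086, cosh=2.601556, sinh=2.401686; start (x,ẋ)=(-0.051600, 0.505300) → end (x,ẋ)=(0.124809, 0.304462)
phase 2: p=0.3256, T=0.430, ωT=1.316230, cosh=1.998740, sinh=1.730595; start (x,ẋ)=(0.124809, 0.304462) → end (x,ẋ)=(0.096404, -0.455122)

x = 0.0964, ẋ = -0.4551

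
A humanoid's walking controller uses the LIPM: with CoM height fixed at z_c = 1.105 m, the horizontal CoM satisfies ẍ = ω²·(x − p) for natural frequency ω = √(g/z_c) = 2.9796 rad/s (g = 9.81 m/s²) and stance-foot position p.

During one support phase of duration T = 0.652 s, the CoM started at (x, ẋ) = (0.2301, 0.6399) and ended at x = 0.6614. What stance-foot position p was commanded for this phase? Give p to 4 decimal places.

ωT = 2.9796·0.652 = 1.942699; cosh(ωT) = 3.560438, sinh(ωT) = 3.417121
x(T) = p + (x₀−p)·cosh(ωT) + (ẋ₀/ω)·sinh(ωT) ⇒ p·(1 − cosh) = x(T) − x₀·cosh − (ẋ₀/ω)·sinh
numerator   = 0.6614 − (0.2301)·3.560438 − (0.6399/2.9796)·3.417121 = -0.891719
denominator = 1 − 3.560438 = -2.560438
p = -0.891719 / -2.560438 = 0.3483

p = 0.3483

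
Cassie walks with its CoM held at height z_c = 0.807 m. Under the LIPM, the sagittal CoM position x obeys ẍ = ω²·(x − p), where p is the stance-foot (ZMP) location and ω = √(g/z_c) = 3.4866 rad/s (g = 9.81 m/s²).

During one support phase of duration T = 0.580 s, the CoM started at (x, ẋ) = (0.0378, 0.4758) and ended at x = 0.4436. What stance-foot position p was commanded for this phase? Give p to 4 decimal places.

ωT = 3.4866·0.580 = 2.022228; cosh(ωT) = 3.843750, sinh(ωT) = 3.711389
x(T) = p + (x₀−p)·cosh(ωT) + (ẋ₀/ω)·sinh(ωT) ⇒ p·(1 − cosh) = x(T) − x₀·cosh − (ẋ₀/ω)·sinh
numerator   = 0.4436 − (0.0378)·3.843750 − (0.4758/3.4866)·3.711389 = -0.208170
denominator = 1 − 3.843750 = -2.843750
p = -0.208170 / -2.843750 = 0.0732

p = 0.0732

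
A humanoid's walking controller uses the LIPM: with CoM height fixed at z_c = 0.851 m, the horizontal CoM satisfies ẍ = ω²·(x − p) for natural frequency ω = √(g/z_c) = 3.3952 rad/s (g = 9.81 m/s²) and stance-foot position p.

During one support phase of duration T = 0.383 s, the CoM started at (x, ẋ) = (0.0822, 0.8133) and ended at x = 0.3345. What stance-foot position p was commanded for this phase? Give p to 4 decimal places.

ωT = 3.3952·0.383 = 1.300362; cosh(ωT) = 1.971528, sinh(ωT) = 1.699095
x(T) = p + (x₀−p)·cosh(ωT) + (ẋ₀/ω)·sinh(ωT) ⇒ p·(1 − cosh) = x(T) − x₀·cosh − (ẋ₀/ω)·sinh
numerator   = 0.3345 − (0.0822)·1.971528 − (0.8133/3.3952)·1.699095 = -0.234568
denominator = 1 − 1.971528 = -0.971528
p = -0.234568 / -0.971528 = 0.2414

p = 0.2414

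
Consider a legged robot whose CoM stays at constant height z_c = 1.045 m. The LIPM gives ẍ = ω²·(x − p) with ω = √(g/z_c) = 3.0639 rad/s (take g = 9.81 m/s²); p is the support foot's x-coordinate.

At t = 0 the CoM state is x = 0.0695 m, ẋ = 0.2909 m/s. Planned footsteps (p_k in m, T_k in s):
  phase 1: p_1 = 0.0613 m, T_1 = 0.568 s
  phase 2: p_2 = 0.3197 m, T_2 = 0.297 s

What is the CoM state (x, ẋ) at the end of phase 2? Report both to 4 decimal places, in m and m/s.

phase 1: p=0.0613, T=0.568, ωT=1.740295, cosh=2.937247, sinh=2.761778; start (x,ẋ)=(0.069500, 0.290900) → end (x,ẋ)=(0.347601, 0.923832)
phase 2: p=0.3197, T=0.297, ωT=0.909978, cosh=1.443401, sinh=1.040868; start (x,ẋ)=(0.347601, 0.923832) → end (x,ẋ)=(0.673816, 1.422438)

x = 0.6738, ẋ = 1.4224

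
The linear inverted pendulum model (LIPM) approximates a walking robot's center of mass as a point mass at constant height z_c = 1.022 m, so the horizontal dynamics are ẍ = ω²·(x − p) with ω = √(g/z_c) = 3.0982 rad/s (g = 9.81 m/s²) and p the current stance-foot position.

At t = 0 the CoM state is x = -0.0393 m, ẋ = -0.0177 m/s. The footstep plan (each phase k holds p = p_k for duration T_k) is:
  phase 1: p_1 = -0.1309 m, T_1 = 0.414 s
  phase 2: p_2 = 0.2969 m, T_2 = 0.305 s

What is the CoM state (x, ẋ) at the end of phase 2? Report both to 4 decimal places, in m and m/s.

x = 0.0671, ẋ = -0.2292

phase 1: p=-0.1309, T=0.414, ωT=1.282655, cosh=1.941750, sinh=1.664450; start (x,ẋ)=(-0.039300, -0.017700) → end (x,ẋ)=(0.037455, 0.437994)
phase 2: p=0.2969, T=0.305, ωT=0.944951, cosh=1.480693, sinh=1.091994; start (x,ẋ)=(0.037455, 0.437994) → end (x,ẋ)=(0.067118, -0.229223)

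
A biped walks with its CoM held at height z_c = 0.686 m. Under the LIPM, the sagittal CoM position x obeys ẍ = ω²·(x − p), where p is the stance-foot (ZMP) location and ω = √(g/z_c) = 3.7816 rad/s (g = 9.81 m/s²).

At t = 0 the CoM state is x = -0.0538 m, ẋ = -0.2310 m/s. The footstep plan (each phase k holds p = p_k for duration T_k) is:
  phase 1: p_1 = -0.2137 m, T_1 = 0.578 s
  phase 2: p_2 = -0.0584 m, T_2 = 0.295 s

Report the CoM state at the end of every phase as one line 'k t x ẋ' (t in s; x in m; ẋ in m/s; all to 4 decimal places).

1 0.5780 0.2383 1.6154
2 0.8730 1.0246 4.2573

phase 1: p=-0.2137, T=0.578, ωT=2.185765, cosh=4.504921, sinh=4.392529; start (x,ẋ)=(-0.053800, -0.231000) → end (x,ẋ)=(0.238318, 1.615428)
phase 2: p=-0.0584, T=0.295, ωT=1.115572, cosh=1.689520, sinh=1.361793; start (x,ẋ)=(0.238318, 1.615428) → end (x,ẋ)=(1.024644, 4.257325)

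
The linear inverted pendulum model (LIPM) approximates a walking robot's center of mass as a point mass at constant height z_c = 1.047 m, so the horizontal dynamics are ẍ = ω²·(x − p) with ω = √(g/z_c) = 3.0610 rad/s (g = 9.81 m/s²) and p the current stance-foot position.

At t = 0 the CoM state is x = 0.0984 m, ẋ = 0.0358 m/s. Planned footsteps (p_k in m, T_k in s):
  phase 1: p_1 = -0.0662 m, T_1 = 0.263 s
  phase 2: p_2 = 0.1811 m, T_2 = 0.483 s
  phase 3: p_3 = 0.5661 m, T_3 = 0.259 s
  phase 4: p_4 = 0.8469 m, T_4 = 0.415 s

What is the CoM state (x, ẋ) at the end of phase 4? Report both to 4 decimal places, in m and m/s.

phase 1: p=-0.0662, T=0.263, ωT=0.805043, cosh=1.341931, sinh=0.894862; start (x,ẋ)=(0.098400, 0.035800) → end (x,ẋ)=(0.165148, 0.498909)
phase 2: p=0.1811, T=0.483, ωT=1.478463, cosh=2.307093, sinh=2.079106; start (x,ẋ)=(0.165148, 0.498909) → end (x,ẋ)=(0.483168, 1.049507)
phase 3: p=0.5661, T=0.259, ωT=0.792799, cosh=1.331074, sinh=0.878498; start (x,ẋ)=(0.483168, 1.049507) → end (x,ẋ)=(0.756916, 1.173959)
phase 4: p=0.8469, T=0.415, ωT=1.270315, cosh=1.921359, sinh=1.640616; start (x,ẋ)=(0.756916, 1.173959) → end (x,ẋ)=(1.303220, 1.803704)

x = 1.3032, ẋ = 1.8037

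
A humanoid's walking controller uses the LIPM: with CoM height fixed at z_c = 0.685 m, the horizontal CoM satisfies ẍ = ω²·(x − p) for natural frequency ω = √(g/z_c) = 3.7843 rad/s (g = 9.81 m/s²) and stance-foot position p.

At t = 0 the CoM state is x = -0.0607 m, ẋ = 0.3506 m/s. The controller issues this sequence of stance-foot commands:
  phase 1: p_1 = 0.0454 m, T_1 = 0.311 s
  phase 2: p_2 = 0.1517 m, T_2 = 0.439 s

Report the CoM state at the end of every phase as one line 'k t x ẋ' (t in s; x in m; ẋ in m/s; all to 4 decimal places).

phase 1: p=0.0454, T=0.311, ωT=1.176917, cosh=1.776292, sinh=1.468065; start (x,ẋ)=(-0.060700, 0.350600) → end (x,ẋ)=(-0.007054, 0.033319)
phase 2: p=0.1517, T=0.439, ωT=1.661308, cosh=2.728042, sinh=2.538151; start (x,ẋ)=(-0.007054, 0.033319) → end (x,ẋ)=(-0.259041, -1.433960)

1 0.3110 -0.0071 0.0333
2 0.7500 -0.2590 -1.4340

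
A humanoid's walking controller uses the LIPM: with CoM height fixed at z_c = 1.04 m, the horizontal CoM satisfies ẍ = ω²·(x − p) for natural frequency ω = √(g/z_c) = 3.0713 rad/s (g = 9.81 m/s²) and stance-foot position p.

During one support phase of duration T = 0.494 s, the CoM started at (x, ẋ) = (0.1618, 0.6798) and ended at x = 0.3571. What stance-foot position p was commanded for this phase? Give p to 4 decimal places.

ωT = 3.0713·0.494 = 1.517222; cosh(ωT) = 2.389431, sinh(ωT) = 2.170111
x(T) = p + (x₀−p)·cosh(ωT) + (ẋ₀/ω)·sinh(ωT) ⇒ p·(1 − cosh) = x(T) − x₀·cosh − (ẋ₀/ω)·sinh
numerator   = 0.3571 − (0.1618)·2.389431 − (0.6798/3.0713)·2.170111 = -0.509841
denominator = 1 − 2.389431 = -1.389431
p = -0.509841 / -1.389431 = 0.3669

p = 0.3669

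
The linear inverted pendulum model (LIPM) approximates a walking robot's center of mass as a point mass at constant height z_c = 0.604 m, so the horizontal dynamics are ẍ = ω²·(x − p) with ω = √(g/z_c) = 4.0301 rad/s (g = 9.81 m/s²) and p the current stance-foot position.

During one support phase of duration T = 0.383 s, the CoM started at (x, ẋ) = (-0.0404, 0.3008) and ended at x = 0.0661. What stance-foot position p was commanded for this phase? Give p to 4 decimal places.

p = 0.0012

ωT = 4.0301·0.383 = 1.543528; cosh(ωT) = 2.447352, sinh(ωT) = 2.233726
x(T) = p + (x₀−p)·cosh(ωT) + (ẋ₀/ω)·sinh(ωT) ⇒ p·(1 − cosh) = x(T) − x₀·cosh − (ẋ₀/ω)·sinh
numerator   = 0.0661 − (-0.0404)·2.447352 − (0.3008/4.0301)·2.233726 = -0.001749
denominator = 1 − 2.447352 = -1.447352
p = -0.001749 / -1.447352 = 0.0012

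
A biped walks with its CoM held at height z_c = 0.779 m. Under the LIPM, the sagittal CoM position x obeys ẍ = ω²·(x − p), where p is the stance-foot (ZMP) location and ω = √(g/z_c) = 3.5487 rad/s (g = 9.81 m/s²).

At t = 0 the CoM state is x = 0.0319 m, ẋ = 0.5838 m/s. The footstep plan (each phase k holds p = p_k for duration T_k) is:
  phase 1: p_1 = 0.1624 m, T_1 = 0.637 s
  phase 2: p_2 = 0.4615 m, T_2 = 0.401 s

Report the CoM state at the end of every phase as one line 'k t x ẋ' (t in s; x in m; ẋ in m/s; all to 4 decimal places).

1 0.6370 0.3101 0.6332
2 1.0380 0.4778 0.3398

phase 1: p=0.1624, T=0.637, ωT=2.260522, cosh=4.846194, sinh=4.741898; start (x,ẋ)=(0.031900, 0.583800) → end (x,ẋ)=(0.310066, 0.633210)
phase 2: p=0.4615, T=0.401, ωT=1.423029, cosh=2.195326, sinh=1.954343; start (x,ẋ)=(0.310066, 0.633210) → end (x,ẋ)=(0.477774, 0.339849)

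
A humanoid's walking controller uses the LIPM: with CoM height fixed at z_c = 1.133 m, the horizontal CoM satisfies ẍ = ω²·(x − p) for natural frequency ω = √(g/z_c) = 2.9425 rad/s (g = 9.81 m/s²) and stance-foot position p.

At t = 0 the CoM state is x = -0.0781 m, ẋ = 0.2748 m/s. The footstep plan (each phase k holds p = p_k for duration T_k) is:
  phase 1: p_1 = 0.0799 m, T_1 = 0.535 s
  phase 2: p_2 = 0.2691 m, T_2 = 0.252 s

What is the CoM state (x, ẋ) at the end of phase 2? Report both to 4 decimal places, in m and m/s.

x = -0.3143, ẋ = -1.3784

phase 1: p=0.0799, T=0.535, ωT=1.574237, cosh=2.517113, sinh=2.309947; start (x,ẋ)=(-0.078100, 0.274800) → end (x,ẋ)=(-0.102078, -0.382227)
phase 2: p=0.2691, T=0.252, ωT=0.741510, cosh=1.287748, sinh=0.811354; start (x,ẋ)=(-0.102078, -0.382227) → end (x,ẋ)=(-0.314277, -1.378365)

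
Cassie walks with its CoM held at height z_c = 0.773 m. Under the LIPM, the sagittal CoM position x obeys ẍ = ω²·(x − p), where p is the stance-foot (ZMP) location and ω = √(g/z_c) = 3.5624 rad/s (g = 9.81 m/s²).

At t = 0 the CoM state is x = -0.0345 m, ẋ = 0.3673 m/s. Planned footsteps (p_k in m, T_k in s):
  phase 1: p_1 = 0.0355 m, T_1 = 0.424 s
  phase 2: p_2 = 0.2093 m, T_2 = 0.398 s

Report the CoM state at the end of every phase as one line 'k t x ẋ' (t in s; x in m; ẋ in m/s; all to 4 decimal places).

phase 1: p=0.0355, T=0.424, ωT=1.510458, cosh=2.374806, sinh=2.153997; start (x,ẋ)=(-0.034500, 0.367300) → end (x,ẋ)=(0.091351, 0.335128)
phase 2: p=0.2093, T=0.398, ωT=1.417835, cosh=2.185206, sinh=1.942968; start (x,ẋ)=(0.091351, 0.335128) → end (x,ẋ)=(0.134339, -0.084077)

1 0.4240 0.0914 0.3351
2 0.8220 0.1343 -0.0841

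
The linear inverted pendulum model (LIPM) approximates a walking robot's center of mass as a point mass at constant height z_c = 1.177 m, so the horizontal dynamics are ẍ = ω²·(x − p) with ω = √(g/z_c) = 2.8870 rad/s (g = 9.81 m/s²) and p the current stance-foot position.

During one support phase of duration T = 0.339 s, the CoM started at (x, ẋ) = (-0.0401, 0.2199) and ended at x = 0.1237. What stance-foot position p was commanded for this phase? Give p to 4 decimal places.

p = -0.1882

ωT = 2.8870·0.339 = 0.978693; cosh(ωT) = 1.518389, sinh(ωT) = 1.142587
x(T) = p + (x₀−p)·cosh(ωT) + (ẋ₀/ω)·sinh(ωT) ⇒ p·(1 − cosh) = x(T) − x₀·cosh − (ẋ₀/ω)·sinh
numerator   = 0.1237 − (-0.0401)·1.518389 − (0.2199/2.8870)·1.142587 = 0.097558
denominator = 1 − 1.518389 = -0.518389
p = 0.097558 / -0.518389 = -0.1882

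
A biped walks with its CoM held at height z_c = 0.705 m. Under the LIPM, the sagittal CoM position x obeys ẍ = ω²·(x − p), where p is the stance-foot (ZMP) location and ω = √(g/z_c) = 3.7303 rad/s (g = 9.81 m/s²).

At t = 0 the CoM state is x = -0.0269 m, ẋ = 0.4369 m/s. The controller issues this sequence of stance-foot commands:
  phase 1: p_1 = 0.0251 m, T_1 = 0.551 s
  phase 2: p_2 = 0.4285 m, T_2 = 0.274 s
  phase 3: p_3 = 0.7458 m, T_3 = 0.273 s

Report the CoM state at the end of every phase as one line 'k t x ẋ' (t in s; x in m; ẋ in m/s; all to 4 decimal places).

phase 1: p=0.0251, T=0.551, ωT=2.055395, cosh=3.968983, sinh=3.840941; start (x,ẋ)=(-0.026900, 0.436900) → end (x,ẋ)=(0.268571, 0.989000)
phase 2: p=0.4285, T=0.274, ωT=1.022102, cosh=1.569434, sinh=1.209597; start (x,ẋ)=(0.268571, 0.989000) → end (x,ẋ)=(0.498198, 0.830547)
phase 3: p=0.7458, T=0.273, ωT=1.018372, cosh=1.564933, sinh=1.203750; start (x,ẋ)=(0.498198, 0.830547) → end (x,ẋ)=(0.626333, 0.187932)

1 0.5510 0.2686 0.9890
2 0.8250 0.4982 0.8305
3 1.0980 0.6263 0.1879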